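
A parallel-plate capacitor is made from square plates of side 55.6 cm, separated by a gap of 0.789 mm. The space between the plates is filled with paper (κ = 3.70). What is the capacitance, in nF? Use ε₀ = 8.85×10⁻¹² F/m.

12.8 nF

A = (55.6 cm)² = 0.309 m².
C = κε₀A/d = 3.70 × 8.85×10⁻¹² × 0.309 / 7.89×10⁻⁴ = 1.28×10⁻⁸ F.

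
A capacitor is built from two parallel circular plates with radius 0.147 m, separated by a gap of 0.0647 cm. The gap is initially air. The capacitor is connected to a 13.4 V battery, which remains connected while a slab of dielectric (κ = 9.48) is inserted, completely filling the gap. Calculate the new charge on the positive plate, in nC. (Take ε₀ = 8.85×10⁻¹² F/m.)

A = π(0.147 m)² = 6.79×10⁻² m².
Initially C₁ = ε₀A/d = 8.85×10⁻¹² × 6.79×10⁻² / 6.47×10⁻⁴ = 9.29×10⁻¹⁰ F.
Q₁ = 1.24×10⁻⁸ C.
Battery connected ⇒ V is held fixed. C₂ = 9.48 C₁ and Q = CV, so Q₂/Q₁ = C₂/C₁ = 9.48.
Q₂ = 9.48 × 1.24×10⁻⁸ = 1.18×10⁻⁷ C.

118 nC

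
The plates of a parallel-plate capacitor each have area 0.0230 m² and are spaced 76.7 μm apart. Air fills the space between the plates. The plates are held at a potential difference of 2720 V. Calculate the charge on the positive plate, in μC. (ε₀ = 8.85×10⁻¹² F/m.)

C = ε₀A/d = 8.85×10⁻¹² × 2.30×10⁻² / 7.67×10⁻⁵ = 2.65×10⁻⁹ F.
Q = CV = 2.65×10⁻⁹ × 2720 = 7.22×10⁻⁶ C.

7.22 μC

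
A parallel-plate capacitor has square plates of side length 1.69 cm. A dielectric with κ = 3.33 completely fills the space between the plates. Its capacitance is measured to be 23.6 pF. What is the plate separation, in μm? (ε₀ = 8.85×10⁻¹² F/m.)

A = (1.69 cm)² = 2.86×10⁻⁴ m².
d = κε₀A/C = 3.33 × 8.85×10⁻¹² × 2.86×10⁻⁴ / 2.36×10⁻¹¹ = 3.57×10⁻⁴ m.

357 μm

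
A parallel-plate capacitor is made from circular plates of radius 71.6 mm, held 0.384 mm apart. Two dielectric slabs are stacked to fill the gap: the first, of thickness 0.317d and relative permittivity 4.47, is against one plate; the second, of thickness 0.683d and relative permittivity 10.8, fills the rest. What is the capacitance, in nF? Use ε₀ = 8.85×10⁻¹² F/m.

A = π(71.6 mm)² = 1.61×10⁻² m².
Stacked slabs ⇒ two capacitors in series, each with the full plate area.
C₁ = κ₁ε₀A/d₁ = 4.47 × 8.85×10⁻¹² × 1.61×10⁻² / 1.22×10⁻⁴ = 5.23×10⁻⁹ F.
C₂ = κ₂ε₀A/d₂ = 10.8 × 8.85×10⁻¹² × 1.61×10⁻² / 2.62×10⁻⁴ = 5.87×10⁻⁹ F.
C = (1/C₁ + 1/C₂)⁻¹ = 2.77×10⁻⁹ F.

2.77 nF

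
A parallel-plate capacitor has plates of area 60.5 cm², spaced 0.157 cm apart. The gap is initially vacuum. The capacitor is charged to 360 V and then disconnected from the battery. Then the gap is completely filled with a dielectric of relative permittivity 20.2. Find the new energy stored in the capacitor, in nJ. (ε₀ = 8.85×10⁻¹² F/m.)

U ≈ 109 nJ

A = 60.5 cm² = 6.05×10⁻³ m².
Initially C₁ = ε₀A/d = 8.85×10⁻¹² × 6.05×10⁻³ / 1.57×10⁻³ = 3.41×10⁻¹¹ F.
U₁ = 2.21×10⁻⁶ J.
Isolated ⇒ Q is held fixed. C₂ = 20.2 C₁ and U = Q²/(2C), so U₂/U₁ = C₁/C₂ = 0.0495.
U₂ = 0.0495 × 2.21×10⁻⁶ = 1.09×10⁻⁷ J.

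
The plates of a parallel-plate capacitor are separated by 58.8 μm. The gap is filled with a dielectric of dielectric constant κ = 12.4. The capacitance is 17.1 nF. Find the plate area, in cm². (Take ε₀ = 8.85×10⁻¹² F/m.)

A = Cd/(κε₀) = 1.71×10⁻⁸ × 5.88×10⁻⁵ / (12.4 × 8.85×10⁻¹²) = 9.16×10⁻³ m².

91.6 cm²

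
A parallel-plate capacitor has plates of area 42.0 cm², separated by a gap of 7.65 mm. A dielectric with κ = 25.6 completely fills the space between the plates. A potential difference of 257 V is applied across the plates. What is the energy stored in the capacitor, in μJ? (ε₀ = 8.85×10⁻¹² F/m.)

U ≈ 4.11 μJ

A = 42.0 cm² = 4.20×10⁻³ m².
C = κε₀A/d = 25.6 × 8.85×10⁻¹² × 4.20×10⁻³ / 7.65×10⁻³ = 1.24×10⁻¹⁰ F.
U = ½CV² = ½ × 1.24×10⁻¹⁰ × (257)² = 4.11×10⁻⁶ J.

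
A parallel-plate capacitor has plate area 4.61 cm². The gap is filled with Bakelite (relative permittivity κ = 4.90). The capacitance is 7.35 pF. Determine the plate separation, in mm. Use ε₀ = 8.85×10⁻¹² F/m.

d ≈ 2.72 mm

A = 4.61 cm² = 4.61×10⁻⁴ m².
d = κε₀A/C = 4.90 × 8.85×10⁻¹² × 4.61×10⁻⁴ / 7.35×10⁻¹² = 2.72×10⁻³ m.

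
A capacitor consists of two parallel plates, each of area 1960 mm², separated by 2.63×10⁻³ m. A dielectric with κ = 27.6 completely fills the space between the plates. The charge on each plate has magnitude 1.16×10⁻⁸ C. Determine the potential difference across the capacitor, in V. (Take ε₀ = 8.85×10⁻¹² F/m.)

A = 1960 mm² = 1.96×10⁻³ m².
C = κε₀A/d = 27.6 × 8.85×10⁻¹² × 1.96×10⁻³ / 2.63×10⁻³ = 1.82×10⁻¹⁰ F.
V = Q/C = 1.16×10⁻⁸ / 1.82×10⁻¹⁰ = 63.7 V.

V ≈ 63.7 V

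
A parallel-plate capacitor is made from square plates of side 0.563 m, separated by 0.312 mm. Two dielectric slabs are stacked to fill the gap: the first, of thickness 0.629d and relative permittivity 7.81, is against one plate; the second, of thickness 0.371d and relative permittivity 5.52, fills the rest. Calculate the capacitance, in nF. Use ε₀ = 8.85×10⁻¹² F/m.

C ≈ 60.9 nF

A = (0.563 m)² = 0.317 m².
Stacked slabs ⇒ two capacitors in series, each with the full plate area.
C₁ = κ₁ε₀A/d₁ = 7.81 × 8.85×10⁻¹² × 0.317 / 1.96×10⁻⁴ = 1.12×10⁻⁷ F.
C₂ = κ₂ε₀A/d₂ = 5.52 × 8.85×10⁻¹² × 0.317 / 1.16×10⁻⁴ = 1.34×10⁻⁷ F.
C = (1/C₁ + 1/C₂)⁻¹ = 6.09×10⁻⁸ F.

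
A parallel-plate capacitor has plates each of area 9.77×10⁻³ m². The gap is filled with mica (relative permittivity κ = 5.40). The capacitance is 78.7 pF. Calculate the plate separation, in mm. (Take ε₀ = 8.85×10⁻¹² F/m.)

d ≈ 5.93 mm

d = κε₀A/C = 5.40 × 8.85×10⁻¹² × 9.77×10⁻³ / 7.87×10⁻¹¹ = 5.93×10⁻³ m.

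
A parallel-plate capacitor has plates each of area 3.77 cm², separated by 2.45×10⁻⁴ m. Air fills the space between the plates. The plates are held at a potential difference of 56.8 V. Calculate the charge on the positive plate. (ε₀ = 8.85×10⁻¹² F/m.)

A = 3.77 cm² = 3.77×10⁻⁴ m².
C = ε₀A/d = 8.85×10⁻¹² × 3.77×10⁻⁴ / 2.45×10⁻⁴ = 1.36×10⁻¹¹ F.
Q = CV = 1.36×10⁻¹¹ × 56.8 = 7.74×10⁻¹⁰ C.

0.774 nC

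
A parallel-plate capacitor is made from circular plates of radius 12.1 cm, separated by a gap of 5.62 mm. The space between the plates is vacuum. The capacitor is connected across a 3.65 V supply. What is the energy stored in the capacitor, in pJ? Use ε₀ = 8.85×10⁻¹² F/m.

A = π(12.1 cm)² = 4.60×10⁻² m².
C = ε₀A/d = 8.85×10⁻¹² × 4.60×10⁻² / 5.62×10⁻³ = 7.24×10⁻¹¹ F.
U = ½CV² = ½ × 7.24×10⁻¹¹ × (3.65)² = 4.82×10⁻¹⁰ J.

U ≈ 482 pJ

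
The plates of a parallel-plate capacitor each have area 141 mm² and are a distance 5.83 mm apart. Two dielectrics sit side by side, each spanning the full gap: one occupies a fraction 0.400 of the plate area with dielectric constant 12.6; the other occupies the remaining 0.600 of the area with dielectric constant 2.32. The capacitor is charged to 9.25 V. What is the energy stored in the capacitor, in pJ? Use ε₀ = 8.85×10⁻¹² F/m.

58.9 pJ

A = 141 mm² = 1.41×10⁻⁴ m².
Side-by-side slabs ⇒ two capacitors in parallel, each spanning the full gap.
C₁ = κ₁ε₀A₁/d = 12.6 × 8.85×10⁻¹² × 5.64×10⁻⁵ / 5.83×10⁻³ = 1.08×10⁻¹² F.
C₂ = κ₂ε₀A₂/d = 2.32 × 8.85×10⁻¹² × 8.46×10⁻⁵ / 5.83×10⁻³ = 2.98×10⁻¹³ F.
C = C₁ + C₂ = 1.38×10⁻¹² F.
U = ½CV² = ½ × 1.38×10⁻¹² × (9.25)² = 5.89×10⁻¹¹ J.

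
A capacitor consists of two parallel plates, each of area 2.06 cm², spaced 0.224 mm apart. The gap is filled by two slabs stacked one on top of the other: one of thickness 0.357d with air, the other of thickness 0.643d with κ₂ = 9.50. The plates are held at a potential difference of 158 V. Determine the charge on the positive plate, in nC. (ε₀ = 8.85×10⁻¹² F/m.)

A = 2.06 cm² = 2.06×10⁻⁴ m².
Stacked slabs ⇒ two capacitors in series, each with the full plate area.
C₁ = κ₁ε₀A/d₁ = 1.00 × 8.85×10⁻¹² × 2.06×10⁻⁴ / 8.00×10⁻⁵ = 2.28×10⁻¹¹ F.
C₂ = κ₂ε₀A/d₂ = 9.50 × 8.85×10⁻¹² × 2.06×10⁻⁴ / 1.44×10⁻⁴ = 1.20×10⁻¹⁰ F.
C = (1/C₁ + 1/C₂)⁻¹ = 1.92×10⁻¹¹ F.
Q = CV = 1.92×10⁻¹¹ × 158 = 3.03×10⁻⁹ C.

3.03 nC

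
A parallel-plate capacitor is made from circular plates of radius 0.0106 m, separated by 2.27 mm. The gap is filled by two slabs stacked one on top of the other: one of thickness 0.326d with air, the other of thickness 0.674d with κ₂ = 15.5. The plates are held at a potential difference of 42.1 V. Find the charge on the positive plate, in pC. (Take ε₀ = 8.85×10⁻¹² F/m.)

A = π(0.0106 m)² = 3.53×10⁻⁴ m².
Stacked slabs ⇒ two capacitors in series, each with the full plate area.
C₁ = κ₁ε₀A/d₁ = 1.00 × 8.85×10⁻¹² × 3.53×10⁻⁴ / 7.40×10⁻⁴ = 4.22×10⁻¹² F.
C₂ = κ₂ε₀A/d₂ = 15.5 × 8.85×10⁻¹² × 3.53×10⁻⁴ / 1.53×10⁻³ = 3.16×10⁻¹¹ F.
C = (1/C₁ + 1/C₂)⁻¹ = 3.72×10⁻¹² F.
Q = CV = 3.72×10⁻¹² × 42.1 = 1.57×10⁻¹⁰ C.

157 pC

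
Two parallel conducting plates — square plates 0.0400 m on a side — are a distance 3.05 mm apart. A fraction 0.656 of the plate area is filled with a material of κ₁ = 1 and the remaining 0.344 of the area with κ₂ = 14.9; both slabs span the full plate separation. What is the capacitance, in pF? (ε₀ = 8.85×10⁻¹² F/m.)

C ≈ 26.8 pF

A = (0.0400 m)² = 1.60×10⁻³ m².
Side-by-side slabs ⇒ two capacitors in parallel, each spanning the full gap.
C₁ = κ₁ε₀A₁/d = 1.00 × 8.85×10⁻¹² × 1.05×10⁻³ / 3.05×10⁻³ = 3.05×10⁻¹² F.
C₂ = κ₂ε₀A₂/d = 14.9 × 8.85×10⁻¹² × 5.50×10⁻⁴ / 3.05×10⁻³ = 2.38×10⁻¹¹ F.
C = C₁ + C₂ = 2.68×10⁻¹¹ F.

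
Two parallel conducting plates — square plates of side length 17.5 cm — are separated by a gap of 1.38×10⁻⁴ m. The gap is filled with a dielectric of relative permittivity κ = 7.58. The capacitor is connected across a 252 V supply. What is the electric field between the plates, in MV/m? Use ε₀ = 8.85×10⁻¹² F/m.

1.83 MV/m

E = V/d = 252 / 1.38×10⁻⁴ = 1.83×10⁶ V/m.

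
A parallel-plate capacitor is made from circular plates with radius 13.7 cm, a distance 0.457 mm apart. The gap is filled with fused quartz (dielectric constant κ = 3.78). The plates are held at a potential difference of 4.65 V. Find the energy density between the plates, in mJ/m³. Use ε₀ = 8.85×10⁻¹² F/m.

u ≈ 1.73 mJ/m³

E = V/d = 4.65 / 4.57×10⁻⁴ = 1.02×10⁴ V/m.
u = ½κε₀E² = ½ × 3.78 × 8.85×10⁻¹² × (1.02×10⁴)² = 1.73×10⁻³ J/m³.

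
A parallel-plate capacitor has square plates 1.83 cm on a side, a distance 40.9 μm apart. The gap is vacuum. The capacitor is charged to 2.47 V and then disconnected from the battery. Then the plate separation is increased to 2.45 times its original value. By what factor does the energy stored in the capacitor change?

Isolated ⇒ Q is held fixed.
C₂ = 0.408 C₁ and U = Q²/(2C), so U₂/U₁ = C₁/C₂ = 2.45.

U₂/U₁ ≈ 2.45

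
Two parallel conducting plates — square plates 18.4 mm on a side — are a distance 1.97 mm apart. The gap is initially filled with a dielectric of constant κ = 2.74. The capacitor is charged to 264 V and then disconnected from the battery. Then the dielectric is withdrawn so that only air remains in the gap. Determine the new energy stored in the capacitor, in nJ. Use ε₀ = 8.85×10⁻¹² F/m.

U ≈ 398 nJ

A = (18.4 mm)² = 3.39×10⁻⁴ m².
Initially C₁ = κε₀A/d = 2.74 × 8.85×10⁻¹² × 3.39×10⁻⁴ / 1.97×10⁻³ = 4.17×10⁻¹² F.
U₁ = 1.45×10⁻⁷ J.
Isolated ⇒ Q is held fixed. C₂ = 0.365 C₁ and U = Q²/(2C), so U₂/U₁ = C₁/C₂ = 2.74.
U₂ = 2.74 × 1.45×10⁻⁷ = 3.98×10⁻⁷ J.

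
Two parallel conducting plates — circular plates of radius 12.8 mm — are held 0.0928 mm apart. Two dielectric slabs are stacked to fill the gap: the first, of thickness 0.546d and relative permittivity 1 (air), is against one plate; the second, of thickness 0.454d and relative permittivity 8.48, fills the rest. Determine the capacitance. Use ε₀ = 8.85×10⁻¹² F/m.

81.9 pF

A = π(12.8 mm)² = 5.15×10⁻⁴ m².
Stacked slabs ⇒ two capacitors in series, each with the full plate area.
C₁ = κ₁ε₀A/d₁ = 1.00 × 8.85×10⁻¹² × 5.15×10⁻⁴ / 5.07×10⁻⁵ = 8.99×10⁻¹¹ F.
C₂ = κ₂ε₀A/d₂ = 8.48 × 8.85×10⁻¹² × 5.15×10⁻⁴ / 4.21×10⁻⁵ = 9.17×10⁻¹⁰ F.
C = (1/C₁ + 1/C₂)⁻¹ = 8.19×10⁻¹¹ F.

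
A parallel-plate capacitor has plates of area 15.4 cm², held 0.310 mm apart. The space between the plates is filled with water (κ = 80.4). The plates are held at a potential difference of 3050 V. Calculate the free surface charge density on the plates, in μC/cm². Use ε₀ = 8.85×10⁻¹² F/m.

A = 15.4 cm² = 1.54×10⁻³ m².
C = κε₀A/d = 80.4 × 8.85×10⁻¹² × 1.54×10⁻³ / 3.10×10⁻⁴ = 3.53×10⁻⁹ F.
σ = Q/A = CV/A = 3.53×10⁻⁹ × 3050 / 1.54×10⁻³ = 7.00×10⁻³ C/m².

σ ≈ 0.700 μC/cm²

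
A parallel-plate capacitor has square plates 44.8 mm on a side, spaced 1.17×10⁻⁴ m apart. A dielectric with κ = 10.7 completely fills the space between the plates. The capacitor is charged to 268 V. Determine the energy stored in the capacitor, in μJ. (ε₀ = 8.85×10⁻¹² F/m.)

58.3 μJ

A = (44.8 mm)² = 2.01×10⁻³ m².
C = κε₀A/d = 10.7 × 8.85×10⁻¹² × 2.01×10⁻³ / 1.17×10⁻⁴ = 1.62×10⁻⁹ F.
U = ½CV² = ½ × 1.62×10⁻⁹ × (268)² = 5.83×10⁻⁵ J.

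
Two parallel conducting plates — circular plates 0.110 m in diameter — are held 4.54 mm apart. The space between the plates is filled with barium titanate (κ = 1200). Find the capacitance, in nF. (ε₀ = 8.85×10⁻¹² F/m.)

C ≈ 22.2 nF

A = π(0.110/2 m)² = 9.50×10⁻³ m².
C = κε₀A/d = 1200 × 8.85×10⁻¹² × 9.50×10⁻³ / 4.54×10⁻³ = 2.22×10⁻⁸ F.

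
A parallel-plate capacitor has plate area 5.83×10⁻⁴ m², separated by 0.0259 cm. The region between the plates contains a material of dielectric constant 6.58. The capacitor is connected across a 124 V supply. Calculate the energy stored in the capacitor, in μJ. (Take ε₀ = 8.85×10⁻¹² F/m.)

U ≈ 1.01 μJ

C = κε₀A/d = 6.58 × 8.85×10⁻¹² × 5.83×10⁻⁴ / 2.59×10⁻⁴ = 1.31×10⁻¹⁰ F.
U = ½CV² = ½ × 1.31×10⁻¹⁰ × (124)² = 1.01×10⁻⁶ J.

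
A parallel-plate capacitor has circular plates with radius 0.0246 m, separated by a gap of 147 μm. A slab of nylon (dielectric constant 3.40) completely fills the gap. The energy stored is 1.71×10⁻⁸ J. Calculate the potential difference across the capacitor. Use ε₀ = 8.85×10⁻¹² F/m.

A = π(0.0246 m)² = 1.90×10⁻³ m².
C = κε₀A/d = 3.40 × 8.85×10⁻¹² × 1.90×10⁻³ / 1.47×10⁻⁴ = 3.89×10⁻¹⁰ F.
V = √(2U/C) = √(2 × 1.71×10⁻⁸ / 3.89×10⁻¹⁰) = 9.37 V.

9.37 V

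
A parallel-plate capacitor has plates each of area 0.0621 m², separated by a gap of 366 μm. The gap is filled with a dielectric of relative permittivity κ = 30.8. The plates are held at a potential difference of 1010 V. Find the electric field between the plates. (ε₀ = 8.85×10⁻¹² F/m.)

E = V/d = 1010 / 3.66×10⁻⁴ = 2.76×10⁶ V/m.

2.76 MV/m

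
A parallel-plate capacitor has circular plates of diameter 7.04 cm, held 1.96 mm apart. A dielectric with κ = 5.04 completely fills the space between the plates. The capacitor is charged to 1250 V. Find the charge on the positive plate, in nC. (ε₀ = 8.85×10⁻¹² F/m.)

Q ≈ 111 nC

A = π(7.04/2 cm)² = 3.89×10⁻³ m².
C = κε₀A/d = 5.04 × 8.85×10⁻¹² × 3.89×10⁻³ / 1.96×10⁻³ = 8.86×10⁻¹¹ F.
Q = CV = 8.86×10⁻¹¹ × 1250 = 1.11×10⁻⁷ C.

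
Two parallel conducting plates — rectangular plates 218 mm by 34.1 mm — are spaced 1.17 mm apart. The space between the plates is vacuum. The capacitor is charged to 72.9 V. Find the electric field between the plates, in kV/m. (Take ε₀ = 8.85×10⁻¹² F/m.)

62.3 kV/m

E = V/d = 72.9 / 1.17×10⁻³ = 6.23×10⁴ V/m.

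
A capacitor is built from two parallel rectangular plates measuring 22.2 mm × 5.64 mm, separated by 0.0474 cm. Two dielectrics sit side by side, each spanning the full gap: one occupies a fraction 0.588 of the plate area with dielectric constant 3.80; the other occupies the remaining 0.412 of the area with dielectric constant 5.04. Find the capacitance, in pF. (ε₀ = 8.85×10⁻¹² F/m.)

C ≈ 10.1 pF

A = 22.2 × 5.64 mm² = 1.25×10⁻⁴ m².
Side-by-side slabs ⇒ two capacitors in parallel, each spanning the full gap.
C₁ = κ₁ε₀A₁/d = 3.80 × 8.85×10⁻¹² × 7.36×10⁻⁵ / 4.74×10⁻⁴ = 5.22×10⁻¹² F.
C₂ = κ₂ε₀A₂/d = 5.04 × 8.85×10⁻¹² × 5.16×10⁻⁵ / 4.74×10⁻⁴ = 4.85×10⁻¹² F.
C = C₁ + C₂ = 1.01×10⁻¹¹ F.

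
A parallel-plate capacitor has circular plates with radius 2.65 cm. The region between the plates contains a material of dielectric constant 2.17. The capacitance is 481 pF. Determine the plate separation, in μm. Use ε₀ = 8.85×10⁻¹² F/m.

A = π(2.65 cm)² = 2.21×10⁻³ m².
d = κε₀A/C = 2.17 × 8.85×10⁻¹² × 2.21×10⁻³ / 4.81×10⁻¹⁰ = 8.81×10⁻⁵ m.

d ≈ 88.1 μm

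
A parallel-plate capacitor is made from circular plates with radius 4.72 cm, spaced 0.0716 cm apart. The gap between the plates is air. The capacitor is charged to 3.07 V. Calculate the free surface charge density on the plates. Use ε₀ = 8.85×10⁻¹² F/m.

A = π(4.72 cm)² = 7.00×10⁻³ m².
C = ε₀A/d = 8.85×10⁻¹² × 7.00×10⁻³ / 7.16×10⁻⁴ = 8.65×10⁻¹¹ F.
σ = Q/A = CV/A = 8.65×10⁻¹¹ × 3.07 / 7.00×10⁻³ = 3.79×10⁻⁸ C/m².

σ ≈ 37.9 nC/m²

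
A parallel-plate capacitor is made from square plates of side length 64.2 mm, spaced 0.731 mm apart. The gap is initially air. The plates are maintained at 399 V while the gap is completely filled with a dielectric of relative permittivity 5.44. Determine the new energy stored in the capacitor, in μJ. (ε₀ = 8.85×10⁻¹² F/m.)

A = (64.2 mm)² = 4.12×10⁻³ m².
Initially C₁ = ε₀A/d = 8.85×10⁻¹² × 4.12×10⁻³ / 7.31×10⁻⁴ = 4.99×10⁻¹¹ F.
U₁ = 3.97×10⁻⁶ J.
Battery connected ⇒ V is held fixed. C₂ = 5.44 C₁ and U = ½CV², so U₂/U₁ = C₂/C₁ = 5.44.
U₂ = 5.44 × 3.97×10⁻⁶ = 2.16×10⁻⁵ J.

U ≈ 21.6 μJ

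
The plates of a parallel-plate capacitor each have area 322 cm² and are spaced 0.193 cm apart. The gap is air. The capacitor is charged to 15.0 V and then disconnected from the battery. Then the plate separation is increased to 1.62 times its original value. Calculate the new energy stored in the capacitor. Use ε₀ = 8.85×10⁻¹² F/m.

U ≈ 26.9 nJ

A = 322 cm² = 3.22×10⁻² m².
Initially C₁ = ε₀A/d = 8.85×10⁻¹² × 3.22×10⁻² / 1.93×10⁻³ = 1.48×10⁻¹⁰ F.
U₁ = 1.66×10⁻⁸ J.
Isolated ⇒ Q is held fixed. C₂ = 0.617 C₁ and U = Q²/(2C), so U₂/U₁ = C₁/C₂ = 1.62.
U₂ = 1.62 × 1.66×10⁻⁸ = 2.69×10⁻⁸ J.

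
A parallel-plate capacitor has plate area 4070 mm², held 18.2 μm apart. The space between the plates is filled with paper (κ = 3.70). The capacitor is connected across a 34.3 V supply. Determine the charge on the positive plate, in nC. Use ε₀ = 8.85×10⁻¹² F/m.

251 nC

A = 4070 mm² = 4.07×10⁻³ m².
C = κε₀A/d = 3.70 × 8.85×10⁻¹² × 4.07×10⁻³ / 1.82×10⁻⁵ = 7.32×10⁻⁹ F.
Q = CV = 7.32×10⁻⁹ × 34.3 = 2.51×10⁻⁷ C.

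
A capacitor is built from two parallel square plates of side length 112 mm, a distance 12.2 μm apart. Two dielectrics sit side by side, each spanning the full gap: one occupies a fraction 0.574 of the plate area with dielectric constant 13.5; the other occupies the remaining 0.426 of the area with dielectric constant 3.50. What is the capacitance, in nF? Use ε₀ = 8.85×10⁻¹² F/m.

84.1 nF

A = (112 mm)² = 1.25×10⁻² m².
Side-by-side slabs ⇒ two capacitors in parallel, each spanning the full gap.
C₁ = κ₁ε₀A₁/d = 13.5 × 8.85×10⁻¹² × 7.20×10⁻³ / 1.22×10⁻⁵ = 7.05×10⁻⁸ F.
C₂ = κ₂ε₀A₂/d = 3.50 × 8.85×10⁻¹² × 5.34×10⁻³ / 1.22×10⁻⁵ = 1.36×10⁻⁸ F.
C = C₁ + C₂ = 8.41×10⁻⁸ F.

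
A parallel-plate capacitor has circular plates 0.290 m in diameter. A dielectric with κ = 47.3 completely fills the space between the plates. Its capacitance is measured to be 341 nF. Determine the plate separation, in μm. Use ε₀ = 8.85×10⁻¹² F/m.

81.1 μm

A = π(0.290/2 m)² = 6.61×10⁻² m².
d = κε₀A/C = 47.3 × 8.85×10⁻¹² × 6.61×10⁻² / 3.41×10⁻⁷ = 8.11×10⁻⁵ m.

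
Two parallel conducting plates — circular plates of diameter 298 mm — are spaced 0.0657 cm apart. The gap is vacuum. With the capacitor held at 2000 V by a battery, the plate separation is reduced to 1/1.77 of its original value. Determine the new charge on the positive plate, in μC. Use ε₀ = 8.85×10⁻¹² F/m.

3.33 μC

A = π(298/2 mm)² = 6.97×10⁻² m².
Initially C₁ = ε₀A/d = 8.85×10⁻¹² × 6.97×10⁻² / 6.57×10⁻⁴ = 9.40×10⁻¹⁰ F.
Q₁ = 1.88×10⁻⁶ C.
Battery connected ⇒ V is held fixed. C₂ = 1.77 C₁ and Q = CV, so Q₂/Q₁ = C₂/C₁ = 1.77.
Q₂ = 1.77 × 1.88×10⁻⁶ = 3.33×10⁻⁶ C.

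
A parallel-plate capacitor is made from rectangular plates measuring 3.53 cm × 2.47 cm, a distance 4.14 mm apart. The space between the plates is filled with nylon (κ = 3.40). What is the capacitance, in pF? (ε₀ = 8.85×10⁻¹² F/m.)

A = 3.53 × 2.47 cm² = 8.72×10⁻⁴ m².
C = κε₀A/d = 3.40 × 8.85×10⁻¹² × 8.72×10⁻⁴ / 4.14×10⁻³ = 6.34×10⁻¹² F.

C ≈ 6.34 pF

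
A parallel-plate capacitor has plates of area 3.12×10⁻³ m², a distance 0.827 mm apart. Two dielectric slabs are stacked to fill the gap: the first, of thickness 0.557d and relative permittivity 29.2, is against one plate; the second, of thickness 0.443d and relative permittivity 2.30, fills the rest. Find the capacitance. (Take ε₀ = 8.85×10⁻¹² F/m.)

Stacked slabs ⇒ two capacitors in series, each with the full plate area.
C₁ = κ₁ε₀A/d₁ = 29.2 × 8.85×10⁻¹² × 3.12×10⁻³ / 4.61×10⁻⁴ = 1.75×10⁻⁹ F.
C₂ = κ₂ε₀A/d₂ = 2.30 × 8.85×10⁻¹² × 3.12×10⁻³ / 3.66×10⁻⁴ = 1.73×10⁻¹⁰ F.
C = (1/C₁ + 1/C₂)⁻¹ = 1.58×10⁻¹⁰ F.

C ≈ 158 pF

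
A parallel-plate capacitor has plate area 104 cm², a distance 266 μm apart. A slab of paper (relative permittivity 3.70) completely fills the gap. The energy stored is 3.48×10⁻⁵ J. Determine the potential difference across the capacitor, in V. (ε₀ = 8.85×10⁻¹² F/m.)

A = 104 cm² = 1.04×10⁻² m².
C = κε₀A/d = 3.70 × 8.85×10⁻¹² × 1.04×10⁻² / 2.66×10⁻⁴ = 1.28×10⁻⁹ F.
V = √(2U/C) = √(2 × 3.48×10⁻⁵ / 1.28×10⁻⁹) = 2.33×10² V.

233 V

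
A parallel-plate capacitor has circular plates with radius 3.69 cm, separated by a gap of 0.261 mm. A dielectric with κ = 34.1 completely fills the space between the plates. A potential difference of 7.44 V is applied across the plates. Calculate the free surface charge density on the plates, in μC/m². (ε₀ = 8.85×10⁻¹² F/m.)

A = π(3.69 cm)² = 4.28×10⁻³ m².
C = κε₀A/d = 34.1 × 8.85×10⁻¹² × 4.28×10⁻³ / 2.61×10⁻⁴ = 4.95×10⁻⁹ F.
σ = Q/A = CV/A = 4.95×10⁻⁹ × 7.44 / 4.28×10⁻³ = 8.60×10⁻⁶ C/m².

8.60 μC/m²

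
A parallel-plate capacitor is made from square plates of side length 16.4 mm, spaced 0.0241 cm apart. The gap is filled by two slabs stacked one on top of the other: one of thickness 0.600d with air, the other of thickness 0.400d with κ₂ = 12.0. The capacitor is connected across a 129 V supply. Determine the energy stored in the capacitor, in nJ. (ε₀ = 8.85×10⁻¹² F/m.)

A = (16.4 mm)² = 2.69×10⁻⁴ m².
Stacked slabs ⇒ two capacitors in series, each with the full plate area.
C₁ = κ₁ε₀A/d₁ = 1.00 × 8.85×10⁻¹² × 2.69×10⁻⁴ / 1.45×10⁻⁴ = 1.65×10⁻¹¹ F.
C₂ = κ₂ε₀A/d₂ = 12.0 × 8.85×10⁻¹² × 2.69×10⁻⁴ / 9.64×10⁻⁵ = 2.96×10⁻¹⁰ F.
C = (1/C₁ + 1/C₂)⁻¹ = 1.56×10⁻¹¹ F.
U = ½CV² = ½ × 1.56×10⁻¹¹ × (129)² = 1.30×10⁻⁷ J.

U ≈ 130 nJ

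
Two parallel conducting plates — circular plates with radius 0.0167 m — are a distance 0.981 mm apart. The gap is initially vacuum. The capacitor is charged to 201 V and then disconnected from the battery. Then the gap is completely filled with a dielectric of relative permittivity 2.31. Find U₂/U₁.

Isolated ⇒ Q is held fixed.
C₂ = 2.31 C₁ and U = Q²/(2C), so U₂/U₁ = C₁/C₂ = 0.433.

U₂/U₁ ≈ 0.433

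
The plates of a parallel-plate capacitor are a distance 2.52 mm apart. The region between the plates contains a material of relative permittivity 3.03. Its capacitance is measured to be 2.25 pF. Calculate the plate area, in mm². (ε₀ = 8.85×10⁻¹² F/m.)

A ≈ 211 mm²

A = Cd/(κε₀) = 2.25×10⁻¹² × 2.52×10⁻³ / (3.03 × 8.85×10⁻¹²) = 2.11×10⁻⁴ m².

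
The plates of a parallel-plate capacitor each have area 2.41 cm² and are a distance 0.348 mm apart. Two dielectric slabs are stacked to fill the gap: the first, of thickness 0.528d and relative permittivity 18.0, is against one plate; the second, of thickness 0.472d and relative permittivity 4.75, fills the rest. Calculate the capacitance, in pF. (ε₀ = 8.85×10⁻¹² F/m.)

A = 2.41 cm² = 2.41×10⁻⁴ m².
Stacked slabs ⇒ two capacitors in series, each with the full plate area.
C₁ = κ₁ε₀A/d₁ = 18.0 × 8.85×10⁻¹² × 2.41×10⁻⁴ / 1.84×10⁻⁴ = 2.09×10⁻¹⁰ F.
C₂ = κ₂ε₀A/d₂ = 4.75 × 8.85×10⁻¹² × 2.41×10⁻⁴ / 1.64×10⁻⁴ = 6.17×10⁻¹¹ F.
C = (1/C₁ + 1/C₂)⁻¹ = 4.76×10⁻¹¹ F.

47.6 pF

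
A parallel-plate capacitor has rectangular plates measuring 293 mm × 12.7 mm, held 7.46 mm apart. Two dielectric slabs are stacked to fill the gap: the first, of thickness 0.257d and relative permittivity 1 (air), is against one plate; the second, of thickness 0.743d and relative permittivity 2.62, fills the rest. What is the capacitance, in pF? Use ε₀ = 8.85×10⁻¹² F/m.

A = 293 × 12.7 mm² = 3.72×10⁻³ m².
Stacked slabs ⇒ two capacitors in series, each with the full plate area.
C₁ = κ₁ε₀A/d₁ = 1.00 × 8.85×10⁻¹² × 3.72×10⁻³ / 1.92×10⁻³ = 1.72×10⁻¹¹ F.
C₂ = κ₂ε₀A/d₂ = 2.62 × 8.85×10⁻¹² × 3.72×10⁻³ / 5.54×10⁻³ = 1.56×10⁻¹¹ F.
C = (1/C₁ + 1/C₂)⁻¹ = 8.17×10⁻¹² F.

8.17 pF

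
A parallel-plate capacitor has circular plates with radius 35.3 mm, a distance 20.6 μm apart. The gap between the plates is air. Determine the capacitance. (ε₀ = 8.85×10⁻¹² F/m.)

C ≈ 1.68 nF

A = π(35.3 mm)² = 3.91×10⁻³ m².
C = ε₀A/d = 8.85×10⁻¹² × 3.91×10⁻³ / 2.06×10⁻⁵ = 1.68×10⁻⁹ F.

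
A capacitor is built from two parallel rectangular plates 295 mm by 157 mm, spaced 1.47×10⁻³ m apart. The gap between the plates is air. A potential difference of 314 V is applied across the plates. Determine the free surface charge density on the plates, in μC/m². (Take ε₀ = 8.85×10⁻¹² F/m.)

A = 295 × 157 mm² = 4.63×10⁻² m².
C = ε₀A/d = 8.85×10⁻¹² × 4.63×10⁻² / 1.47×10⁻³ = 2.79×10⁻¹⁰ F.
σ = Q/A = CV/A = 2.79×10⁻¹⁰ × 314 / 4.63×10⁻² = 1.89×10⁻⁶ C/m².

1.89 μC/m²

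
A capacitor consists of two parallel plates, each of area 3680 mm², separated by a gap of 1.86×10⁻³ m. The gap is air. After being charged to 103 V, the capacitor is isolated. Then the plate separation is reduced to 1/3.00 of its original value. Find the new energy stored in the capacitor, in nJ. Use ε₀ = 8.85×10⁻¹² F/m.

A = 3680 mm² = 3.68×10⁻³ m².
Initially C₁ = ε₀A/d = 8.85×10⁻¹² × 3.68×10⁻³ / 1.86×10⁻³ = 1.75×10⁻¹¹ F.
U₁ = 9.29×10⁻⁸ J.
Isolated ⇒ Q is held fixed. C₂ = 3.00 C₁ and U = Q²/(2C), so U₂/U₁ = C₁/C₂ = 0.333.
U₂ = 0.333 × 9.29×10⁻⁸ = 3.10×10⁻⁸ J.

31.0 nJ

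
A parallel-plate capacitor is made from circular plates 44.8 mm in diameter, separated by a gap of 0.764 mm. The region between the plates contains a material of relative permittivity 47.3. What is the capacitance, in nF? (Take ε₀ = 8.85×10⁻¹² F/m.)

C ≈ 0.864 nF

A = π(44.8/2 mm)² = 1.58×10⁻³ m².
C = κε₀A/d = 47.3 × 8.85×10⁻¹² × 1.58×10⁻³ / 7.64×10⁻⁴ = 8.64×10⁻¹⁰ F.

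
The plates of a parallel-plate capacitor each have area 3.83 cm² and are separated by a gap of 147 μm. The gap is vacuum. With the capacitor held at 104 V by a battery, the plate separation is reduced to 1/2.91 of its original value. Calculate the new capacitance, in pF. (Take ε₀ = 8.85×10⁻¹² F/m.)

67.1 pF

A = 3.83 cm² = 3.83×10⁻⁴ m².
Initially C₁ = ε₀A/d = 8.85×10⁻¹² × 3.83×10⁻⁴ / 1.47×10⁻⁴ = 2.31×10⁻¹¹ F.
C = ε₀A/d scales as 1/d, so C₂/C₁ = d₁/d₂ = 2.91.
C₂ = 2.91 × 2.31×10⁻¹¹ = 6.71×10⁻¹¹ F.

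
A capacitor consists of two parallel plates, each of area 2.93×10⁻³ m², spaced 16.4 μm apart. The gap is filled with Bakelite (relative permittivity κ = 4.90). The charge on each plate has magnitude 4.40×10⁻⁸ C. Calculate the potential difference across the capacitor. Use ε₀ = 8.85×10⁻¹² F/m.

C = κε₀A/d = 4.90 × 8.85×10⁻¹² × 2.93×10⁻³ / 1.64×10⁻⁵ = 7.75×10⁻⁹ F.
V = Q/C = 4.40×10⁻⁸ / 7.75×10⁻⁹ = 5.68 V.

5.68 V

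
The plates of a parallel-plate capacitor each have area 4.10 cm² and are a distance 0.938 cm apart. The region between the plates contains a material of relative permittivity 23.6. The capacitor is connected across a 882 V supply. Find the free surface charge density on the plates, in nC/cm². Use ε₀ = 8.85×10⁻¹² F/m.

A = 4.10 cm² = 4.10×10⁻⁴ m².
C = κε₀A/d = 23.6 × 8.85×10⁻¹² × 4.10×10⁻⁴ / 9.38×10⁻³ = 9.13×10⁻¹² F.
σ = Q/A = CV/A = 9.13×10⁻¹² × 882 / 4.10×10⁻⁴ = 1.96×10⁻⁵ C/m².

σ ≈ 1.96 nC/cm²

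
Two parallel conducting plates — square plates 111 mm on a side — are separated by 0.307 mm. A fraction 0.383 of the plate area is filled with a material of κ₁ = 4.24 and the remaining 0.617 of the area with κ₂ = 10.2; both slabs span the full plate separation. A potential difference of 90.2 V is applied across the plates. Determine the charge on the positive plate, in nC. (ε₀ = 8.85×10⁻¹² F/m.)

Q ≈ 254 nC

A = (111 mm)² = 1.23×10⁻² m².
Side-by-side slabs ⇒ two capacitors in parallel, each spanning the full gap.
C₁ = κ₁ε₀A₁/d = 4.24 × 8.85×10⁻¹² × 4.72×10⁻³ / 3.07×10⁻⁴ = 5.77×10⁻¹⁰ F.
C₂ = κ₂ε₀A₂/d = 10.2 × 8.85×10⁻¹² × 7.60×10⁻³ / 3.07×10⁻⁴ = 2.24×10⁻⁹ F.
C = C₁ + C₂ = 2.81×10⁻⁹ F.
Q = CV = 2.81×10⁻⁹ × 90.2 = 2.54×10⁻⁷ C.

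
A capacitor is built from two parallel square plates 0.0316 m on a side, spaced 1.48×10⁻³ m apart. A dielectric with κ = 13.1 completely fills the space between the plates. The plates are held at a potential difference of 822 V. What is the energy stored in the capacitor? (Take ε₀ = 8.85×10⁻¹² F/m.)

A = (0.0316 m)² = 9.99×10⁻⁴ m².
C = κε₀A/d = 13.1 × 8.85×10⁻¹² × 9.99×10⁻⁴ / 1.48×10⁻³ = 7.82×10⁻¹¹ F.
U = ½CV² = ½ × 7.82×10⁻¹¹ × (822)² = 2.64×10⁻⁵ J.

U ≈ 26.4 μJ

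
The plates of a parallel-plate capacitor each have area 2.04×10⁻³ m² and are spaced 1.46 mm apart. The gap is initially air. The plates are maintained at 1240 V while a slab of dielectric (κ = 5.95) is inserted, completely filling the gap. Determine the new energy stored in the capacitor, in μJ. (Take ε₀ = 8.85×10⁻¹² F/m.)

56.6 μJ

Initially C₁ = ε₀A/d = 8.85×10⁻¹² × 2.04×10⁻³ / 1.46×10⁻³ = 1.24×10⁻¹¹ F.
U₁ = 9.51×10⁻⁶ J.
Battery connected ⇒ V is held fixed. C₂ = 5.95 C₁ and U = ½CV², so U₂/U₁ = C₂/C₁ = 5.95.
U₂ = 5.95 × 9.51×10⁻⁶ = 5.66×10⁻⁵ J.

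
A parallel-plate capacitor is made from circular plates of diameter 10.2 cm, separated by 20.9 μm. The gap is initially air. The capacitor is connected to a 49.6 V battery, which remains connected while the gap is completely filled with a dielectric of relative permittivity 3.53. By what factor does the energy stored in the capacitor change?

3.53

Battery connected ⇒ V is held fixed.
C₂ = 3.53 C₁ and U = ½CV², so U₂/U₁ = C₂/C₁ = 3.53.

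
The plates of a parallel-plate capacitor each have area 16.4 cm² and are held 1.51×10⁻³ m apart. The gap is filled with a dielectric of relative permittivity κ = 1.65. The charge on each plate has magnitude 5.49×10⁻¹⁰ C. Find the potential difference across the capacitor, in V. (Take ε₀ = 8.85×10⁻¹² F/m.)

A = 16.4 cm² = 1.64×10⁻³ m².
C = κε₀A/d = 1.65 × 8.85×10⁻¹² × 1.64×10⁻³ / 1.51×10⁻³ = 1.59×10⁻¹¹ F.
V = Q/C = 5.49×10⁻¹⁰ / 1.59×10⁻¹¹ = 34.6 V.

V ≈ 34.6 V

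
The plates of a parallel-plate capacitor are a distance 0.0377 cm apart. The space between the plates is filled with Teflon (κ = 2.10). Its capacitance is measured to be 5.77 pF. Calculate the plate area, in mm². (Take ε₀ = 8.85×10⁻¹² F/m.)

A = Cd/(κε₀) = 5.77×10⁻¹² × 3.77×10⁻⁴ / (2.10 × 8.85×10⁻¹²) = 1.17×10⁻⁴ m².

A ≈ 117 mm²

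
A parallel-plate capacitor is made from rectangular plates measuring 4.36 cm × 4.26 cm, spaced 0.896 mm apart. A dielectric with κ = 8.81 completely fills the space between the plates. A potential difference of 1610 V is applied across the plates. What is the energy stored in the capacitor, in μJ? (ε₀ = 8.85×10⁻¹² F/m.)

209 μJ

A = 4.36 × 4.26 cm² = 1.86×10⁻³ m².
C = κε₀A/d = 8.81 × 8.85×10⁻¹² × 1.86×10⁻³ / 8.96×10⁻⁴ = 1.62×10⁻¹⁰ F.
U = ½CV² = ½ × 1.62×10⁻¹⁰ × (1610)² = 2.09×10⁻⁴ J.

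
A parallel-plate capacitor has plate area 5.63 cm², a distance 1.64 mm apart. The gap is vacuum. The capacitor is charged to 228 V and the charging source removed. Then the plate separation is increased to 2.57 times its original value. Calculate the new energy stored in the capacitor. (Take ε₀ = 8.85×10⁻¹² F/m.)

203 nJ

A = 5.63 cm² = 5.63×10⁻⁴ m².
Initially C₁ = ε₀A/d = 8.85×10⁻¹² × 5.63×10⁻⁴ / 1.64×10⁻³ = 3.04×10⁻¹² F.
U₁ = 7.90×10⁻⁸ J.
Isolated ⇒ Q is held fixed. C₂ = 0.389 C₁ and U = Q²/(2C), so U₂/U₁ = C₁/C₂ = 2.57.
U₂ = 2.57 × 7.90×10⁻⁸ = 2.03×10⁻⁷ J.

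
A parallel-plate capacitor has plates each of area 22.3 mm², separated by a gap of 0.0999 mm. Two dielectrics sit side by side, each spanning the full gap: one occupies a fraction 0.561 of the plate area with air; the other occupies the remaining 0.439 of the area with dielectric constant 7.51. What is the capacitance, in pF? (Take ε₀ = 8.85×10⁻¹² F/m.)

7.62 pF

A = 22.3 mm² = 2.23×10⁻⁵ m².
Side-by-side slabs ⇒ two capacitors in parallel, each spanning the full gap.
C₁ = κ₁ε₀A₁/d = 1.00 × 8.85×10⁻¹² × 1.25×10⁻⁵ / 9.99×10⁻⁵ = 1.11×10⁻¹² F.
C₂ = κ₂ε₀A₂/d = 7.51 × 8.85×10⁻¹² × 9.79×10⁻⁶ / 9.99×10⁻⁵ = 6.51×10⁻¹² F.
C = C₁ + C₂ = 7.62×10⁻¹² F.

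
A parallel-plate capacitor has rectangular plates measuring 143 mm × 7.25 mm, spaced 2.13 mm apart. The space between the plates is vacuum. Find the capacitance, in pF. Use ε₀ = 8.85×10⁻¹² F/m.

4.31 pF

A = 143 × 7.25 mm² = 1.04×10⁻³ m².
C = ε₀A/d = 8.85×10⁻¹² × 1.04×10⁻³ / 2.13×10⁻³ = 4.31×10⁻¹² F.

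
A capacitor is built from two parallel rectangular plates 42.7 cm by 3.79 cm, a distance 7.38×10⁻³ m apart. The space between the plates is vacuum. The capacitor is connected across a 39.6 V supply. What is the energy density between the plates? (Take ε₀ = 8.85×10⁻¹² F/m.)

E = V/d = 39.6 / 7.38×10⁻³ = 5.37×10³ V/m.
u = ½ε₀E² = ½ × 8.85×10⁻¹² × (5.37×10³)² = 1.27×10⁻⁴ J/m³.

127 μJ/m³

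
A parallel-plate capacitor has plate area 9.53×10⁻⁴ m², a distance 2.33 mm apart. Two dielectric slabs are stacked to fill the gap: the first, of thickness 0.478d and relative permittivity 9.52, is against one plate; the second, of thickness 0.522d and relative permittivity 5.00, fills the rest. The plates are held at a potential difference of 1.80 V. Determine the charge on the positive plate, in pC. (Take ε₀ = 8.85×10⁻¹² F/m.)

Stacked slabs ⇒ two capacitors in series, each with the full plate area.
C₁ = κ₁ε₀A/d₁ = 9.52 × 8.85×10⁻¹² × 9.53×10⁻⁴ / 1.11×10⁻³ = 7.21×10⁻¹¹ F.
C₂ = κ₂ε₀A/d₂ = 5.00 × 8.85×10⁻¹² × 9.53×10⁻⁴ / 1.22×10⁻³ = 3.47×10⁻¹¹ F.
C = (1/C₁ + 1/C₂)⁻¹ = 2.34×10⁻¹¹ F.
Q = CV = 2.34×10⁻¹¹ × 1.80 = 4.21×10⁻¹¹ C.

42.1 pC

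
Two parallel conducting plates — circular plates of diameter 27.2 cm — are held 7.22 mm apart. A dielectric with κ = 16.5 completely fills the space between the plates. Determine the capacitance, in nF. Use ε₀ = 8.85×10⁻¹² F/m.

1.18 nF

A = π(27.2/2 cm)² = 5.81×10⁻² m².
C = κε₀A/d = 16.5 × 8.85×10⁻¹² × 5.81×10⁻² / 7.22×10⁻³ = 1.18×10⁻⁹ F.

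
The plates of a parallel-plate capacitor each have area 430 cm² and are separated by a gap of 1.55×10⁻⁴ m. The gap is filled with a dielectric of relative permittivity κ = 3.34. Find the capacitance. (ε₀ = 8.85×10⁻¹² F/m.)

8.20 nF

A = 430 cm² = 4.30×10⁻² m².
C = κε₀A/d = 3.34 × 8.85×10⁻¹² × 4.30×10⁻² / 1.55×10⁻⁴ = 8.20×10⁻⁹ F.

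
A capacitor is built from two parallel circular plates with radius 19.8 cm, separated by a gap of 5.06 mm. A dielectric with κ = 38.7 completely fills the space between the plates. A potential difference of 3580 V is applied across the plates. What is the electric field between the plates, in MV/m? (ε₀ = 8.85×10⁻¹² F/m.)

E ≈ 0.708 MV/m

E = V/d = 3580 / 5.06×10⁻³ = 7.08×10⁵ V/m.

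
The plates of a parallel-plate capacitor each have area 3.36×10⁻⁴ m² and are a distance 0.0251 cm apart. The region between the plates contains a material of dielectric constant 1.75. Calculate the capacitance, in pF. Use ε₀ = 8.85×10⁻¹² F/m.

C = κε₀A/d = 1.75 × 8.85×10⁻¹² × 3.36×10⁻⁴ / 2.51×10⁻⁴ = 2.07×10⁻¹¹ F.

20.7 pF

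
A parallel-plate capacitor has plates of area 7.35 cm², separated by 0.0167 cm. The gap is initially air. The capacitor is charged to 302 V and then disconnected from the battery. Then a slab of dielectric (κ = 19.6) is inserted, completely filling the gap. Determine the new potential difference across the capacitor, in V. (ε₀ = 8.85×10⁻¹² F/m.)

15.4 V

A = 7.35 cm² = 7.35×10⁻⁴ m².
Initially C₁ = ε₀A/d = 8.85×10⁻¹² × 7.35×10⁻⁴ / 1.67×10⁻⁴ = 3.90×10⁻¹¹ F.
V₁ = 3.02×10² V.
Isolated ⇒ Q is held fixed. C₂ = 19.6 C₁ and V = Q/C, so V₂/V₁ = C₁/C₂ = 0.0510.
V₂ = 0.0510 × 3.02×10² = 15.4 V.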